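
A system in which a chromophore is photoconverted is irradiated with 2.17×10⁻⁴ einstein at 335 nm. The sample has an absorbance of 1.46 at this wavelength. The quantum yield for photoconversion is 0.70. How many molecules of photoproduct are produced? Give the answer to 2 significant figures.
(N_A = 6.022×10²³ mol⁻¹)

Fraction absorbed: 1 − 10^(−1.46) = 0.9653.
Photons absorbed: 0.9653 × 2.17×10⁻⁴ = 2.095×10⁻⁴ mol.
Product: Φ × n_abs = 0.70 × 2.095×10⁻⁴ = 1.467×10⁻⁴ mol.
As a count: 1.467×10⁻⁴ × 6.022×10²³ = 8.8×10¹⁹.

8.8×10¹⁹ molecules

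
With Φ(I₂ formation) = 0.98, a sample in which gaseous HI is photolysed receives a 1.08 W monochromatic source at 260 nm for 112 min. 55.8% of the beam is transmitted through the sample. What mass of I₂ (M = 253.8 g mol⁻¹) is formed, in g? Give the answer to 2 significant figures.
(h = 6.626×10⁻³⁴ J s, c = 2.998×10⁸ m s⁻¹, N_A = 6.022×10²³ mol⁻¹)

Photon energy at 260 nm: hc/λ = (6.626×10⁻³⁴)(2.998×10⁸)/(260×10⁻⁹) = 7.640×10⁻¹⁹ J.
Energy delivered: (1.08 W)(6720 s) = 7258 J.
Photons incident: 7258 / 7.640×10⁻¹⁹ = 9.500×10²¹, i.e. 9.500×10²¹/6.022×10²³ = 0.01578 mol.
Fraction absorbed: 1 − 55.8/100 = 0.4420.
Photons absorbed: 0.4420 × 0.01578 = 0.006975 mol.
Product: Φ × n_abs = 0.98 × 0.006975 = 0.006836 mol.
Mass: 0.006836 × 253.8 = 1.735 g = 1.7 g.

1.7 g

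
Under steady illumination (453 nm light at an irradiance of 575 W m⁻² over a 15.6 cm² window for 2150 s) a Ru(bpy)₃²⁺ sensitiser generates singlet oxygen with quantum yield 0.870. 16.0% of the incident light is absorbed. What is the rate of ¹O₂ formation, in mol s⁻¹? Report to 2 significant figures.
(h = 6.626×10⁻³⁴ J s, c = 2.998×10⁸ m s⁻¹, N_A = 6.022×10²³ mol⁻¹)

Photon energy at 453 nm: hc/λ = (6.626×10⁻³⁴)(2.998×10⁸)/(453×10⁻⁹) = 4.385×10⁻¹⁹ J.
Energy delivered: (575 W m⁻²)(15.6×10⁻⁴ m²)(2150 s) = 1929 J.
Photons incident: 1929 / 4.385×10⁻¹⁹ = 4.399×10²¹, i.e. 4.399×10²¹/6.022×10²³ = 0.007305 mol.
Photons absorbed: 0.160 × 0.007305 = 0.001169 mol.
Product formed: 0.870 × 0.001169 = 0.001017 mol.
Rate: 0.001017 / 2150 s = 4.7×10⁻⁷ mol s⁻¹.

4.7×10⁻⁷ mol s⁻¹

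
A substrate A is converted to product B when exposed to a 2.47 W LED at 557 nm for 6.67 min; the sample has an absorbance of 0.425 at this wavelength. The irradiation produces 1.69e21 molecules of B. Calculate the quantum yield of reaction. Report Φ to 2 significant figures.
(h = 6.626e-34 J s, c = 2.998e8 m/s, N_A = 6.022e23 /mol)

Product: 1.69e21 / 6.022e23 = 0.002806 mol.
Photon energy at 557 nm: hc/λ = (6.626e-34)(2.998e8)/(557e-9) = 3.566e-19 J.
Energy delivered: (2.47 W)(400.2 s) = 988.5 J.
Photons incident: 988.5 / 3.566e-19 = 2.772e21, i.e. 2.772e21/6.022e23 = 0.004603 mol.
Fraction absorbed: 1 − 10^(−0.425) = 0.6242.
Photons absorbed: 0.6242 × 0.004603 = 0.002873 mol.
Φ = 0.002806 mol / 0.002873 mol photons = 0.98.

Φ = 0.98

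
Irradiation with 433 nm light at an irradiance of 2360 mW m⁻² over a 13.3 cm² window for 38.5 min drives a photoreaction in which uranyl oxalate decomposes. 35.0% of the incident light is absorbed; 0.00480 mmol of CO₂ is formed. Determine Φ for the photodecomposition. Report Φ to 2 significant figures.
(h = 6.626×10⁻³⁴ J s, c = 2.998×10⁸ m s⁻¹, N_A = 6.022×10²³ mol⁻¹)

Φ = 0.52

Product: 0.00480 mmol = 4.80×10⁻⁶ mol.
Photon energy at 433 nm: hc/λ = (6.626×10⁻³⁴)(2.998×10⁸)/(433×10⁻⁹) = 4.588×10⁻¹⁹ J.
Energy delivered: (2360 mW m⁻²)(13.3×10⁻⁴ m²)(2310 s) = 7.251 J.
Photons incident: 7.251 / 4.588×10⁻¹⁹ = 1.580×10¹⁹, i.e. 1.580×10¹⁹/6.022×10²³ = 2.624×10⁻⁵ mol.
Photons absorbed: 0.350 × 2.624×10⁻⁵ = 9.184×10⁻⁶ mol.
Φ = 4.80×10⁻⁶ mol / 9.184×10⁻⁶ mol photons = 0.52.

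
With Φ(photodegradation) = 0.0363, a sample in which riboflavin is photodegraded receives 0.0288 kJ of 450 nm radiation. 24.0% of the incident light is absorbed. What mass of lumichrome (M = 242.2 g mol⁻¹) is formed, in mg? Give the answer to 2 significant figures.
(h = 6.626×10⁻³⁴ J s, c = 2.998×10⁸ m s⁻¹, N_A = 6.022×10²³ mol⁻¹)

0.23 mg

Photon energy at 450 nm: hc/λ = (6.626×10⁻³⁴)(2.998×10⁸)/(450×10⁻⁹) = 4.414×10⁻¹⁹ J.
Incident energy: 0.0288 kJ = 28.8 J.
Photons incident: 28.8 / 4.414×10⁻¹⁹ = 6.525×10¹⁹, i.e. 6.525×10¹⁹/6.022×10²³ = 1.084×10⁻⁴ mol.
Photons absorbed: 0.240 × 1.084×10⁻⁴ = 2.602×10⁻⁵ mol.
Product: Φ × n_abs = 0.0363 × 2.602×10⁻⁵ = 9.445×10⁻⁷ mol.
Mass: 9.445×10⁻⁷ × 242.2 = 2.288×10⁻⁴ g = 0.23 mg.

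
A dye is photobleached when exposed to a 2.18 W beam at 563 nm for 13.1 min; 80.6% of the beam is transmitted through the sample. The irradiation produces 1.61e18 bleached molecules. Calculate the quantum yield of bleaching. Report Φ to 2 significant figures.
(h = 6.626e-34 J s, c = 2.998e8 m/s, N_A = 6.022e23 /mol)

Φ = 0.0017

Product: 1.61e18 / 6.022e23 = 2.674e-6 mol.
Photon energy at 563 nm: hc/λ = (6.626e-34)(2.998e8)/(563e-9) = 3.528e-19 J.
Energy delivered: (2.18 W)(786 s) = 1713 J.
Photons incident: 1713 / 3.528e-19 = 4.855e21, i.e. 4.855e21/6.022e23 = 0.008062 mol.
Fraction absorbed: 1 − 80.6/100 = 0.1940.
Photons absorbed: 0.1940 × 0.008062 = 0.001564 mol.
Φ = 2.674e-6 mol / 0.001564 mol photons = 0.0017.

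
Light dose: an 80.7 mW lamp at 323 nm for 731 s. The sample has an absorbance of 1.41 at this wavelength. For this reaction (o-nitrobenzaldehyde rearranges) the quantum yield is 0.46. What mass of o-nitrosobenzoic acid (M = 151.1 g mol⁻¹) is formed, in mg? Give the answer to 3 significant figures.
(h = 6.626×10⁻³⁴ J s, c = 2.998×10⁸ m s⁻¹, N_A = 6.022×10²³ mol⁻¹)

10.6 mg

Photon energy at 323 nm: hc/λ = (6.626×10⁻³⁴)(2.998×10⁸)/(323×10⁻⁹) = 6.150×10⁻¹⁹ J.
Energy delivered: (80.7 mW)(731 s) = 58.99 J.
Photons incident: 58.99 / 6.150×10⁻¹⁹ = 9.592×10¹⁹, i.e. 9.592×10¹⁹/6.022×10²³ = 1.593×10⁻⁴ mol.
Fraction absorbed: 1 − 10^(−1.41) = 0.9611.
Photons absorbed: 0.9611 × 1.593×10⁻⁴ = 1.531×10⁻⁴ mol.
Product: Φ × n_abs = 0.46 × 1.531×10⁻⁴ = 7.043×10⁻⁵ mol.
Mass: 7.043×10⁻⁵ × 151.1 = 0.01064 g = 10.6 mg.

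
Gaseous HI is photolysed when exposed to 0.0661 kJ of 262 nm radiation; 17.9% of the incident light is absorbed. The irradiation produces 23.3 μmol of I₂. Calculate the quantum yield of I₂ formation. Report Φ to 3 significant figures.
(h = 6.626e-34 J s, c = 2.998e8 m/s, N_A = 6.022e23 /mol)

Product: 23.3 μmol = 2.33e-5 mol.
Photon energy at 262 nm: hc/λ = (6.626e-34)(2.998e8)/(262e-9) = 7.582e-19 J.
Incident energy: 0.0661 kJ = 66.1 J.
Photons incident: 66.1 / 7.582e-19 = 8.718e19, i.e. 8.718e19/6.022e23 = 1.448e-4 mol.
Photons absorbed: 0.179 × 1.448e-4 = 2.592e-5 mol.
Φ = 2.33e-5 mol / 2.592e-5 mol photons = 0.899.

Φ = 0.899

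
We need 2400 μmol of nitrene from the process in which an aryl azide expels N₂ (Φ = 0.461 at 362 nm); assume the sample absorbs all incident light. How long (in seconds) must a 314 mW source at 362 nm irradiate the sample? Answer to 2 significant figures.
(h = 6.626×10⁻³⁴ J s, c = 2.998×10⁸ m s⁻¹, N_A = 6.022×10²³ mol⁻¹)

t ≈ 5500 s

Product: 2400 μmol = 0.00240 mol.
Photons that must be absorbed: 0.00240 / 0.461 = 0.005206 mol.
Photon energy: hc/λ = 5.487×10⁻¹⁹ J; per mole, 3.304×10⁵ J mol⁻¹.
Energy required: 0.005206 × 3.304×10⁵ = 1720 J.
Time: 1720 J / 0.314 W = 5500 s.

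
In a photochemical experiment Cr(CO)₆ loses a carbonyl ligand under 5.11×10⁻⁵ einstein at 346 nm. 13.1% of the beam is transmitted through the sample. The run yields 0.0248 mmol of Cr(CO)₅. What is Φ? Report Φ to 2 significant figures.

Φ = 0.56

Product: 0.0248 mmol = 2.48×10⁻⁵ mol.
Fraction absorbed: 1 − 13.1/100 = 0.8690.
Photons absorbed: 0.8690 × 5.11×10⁻⁵ = 4.441×10⁻⁵ mol.
Φ = 2.48×10⁻⁵ mol / 4.441×10⁻⁵ mol photons = 0.56.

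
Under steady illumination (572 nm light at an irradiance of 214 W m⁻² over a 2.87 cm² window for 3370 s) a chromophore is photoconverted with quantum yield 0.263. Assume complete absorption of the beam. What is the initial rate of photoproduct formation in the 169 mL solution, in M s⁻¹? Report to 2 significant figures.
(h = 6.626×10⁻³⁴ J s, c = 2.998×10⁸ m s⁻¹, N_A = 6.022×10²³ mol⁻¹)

Photon energy at 572 nm: hc/λ = (6.626×10⁻³⁴)(2.998×10⁸)/(572×10⁻⁹) = 3.473×10⁻¹⁹ J.
Energy delivered: (214 W m⁻²)(2.87×10⁻⁴ m²)(3370 s) = 207.0 J.
Photons incident: 207.0 / 3.473×10⁻¹⁹ = 5.960×10²⁰, i.e. 5.960×10²⁰/6.022×10²³ = 9.897×10⁻⁴ mol.
Product formed: 0.263 × 9.897×10⁻⁴ = 2.603×10⁻⁴ mol.
Rate: 2.603×10⁻⁴ mol / (3370 s × 0.169 L) = 4.6×10⁻⁷ M s⁻¹.

4.6×10⁻⁷ M s⁻¹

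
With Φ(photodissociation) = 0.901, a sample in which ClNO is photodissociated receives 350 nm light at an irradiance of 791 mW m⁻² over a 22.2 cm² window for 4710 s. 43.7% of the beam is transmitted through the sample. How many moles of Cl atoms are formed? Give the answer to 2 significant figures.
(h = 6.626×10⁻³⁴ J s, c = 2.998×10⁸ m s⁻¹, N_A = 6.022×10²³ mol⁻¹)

1.2×10⁻⁵ mol

Photon energy at 350 nm: hc/λ = (6.626×10⁻³⁴)(2.998×10⁸)/(350×10⁻⁹) = 5.676×10⁻¹⁹ J.
Energy delivered: (791 mW m⁻²)(22.2×10⁻⁴ m²)(4710 s) = 8.271 J.
Photons incident: 8.271 / 5.676×10⁻¹⁹ = 1.457×10¹⁹, i.e. 1.457×10¹⁹/6.022×10²³ = 2.419×10⁻⁵ mol.
Fraction absorbed: 1 − 43.7/100 = 0.5630.
Photons absorbed: 0.5630 × 2.419×10⁻⁵ = 1.362×10⁻⁵ mol.
Product: Φ × n_abs = 0.901 × 1.362×10⁻⁵ = 1.227×10⁻⁵ mol.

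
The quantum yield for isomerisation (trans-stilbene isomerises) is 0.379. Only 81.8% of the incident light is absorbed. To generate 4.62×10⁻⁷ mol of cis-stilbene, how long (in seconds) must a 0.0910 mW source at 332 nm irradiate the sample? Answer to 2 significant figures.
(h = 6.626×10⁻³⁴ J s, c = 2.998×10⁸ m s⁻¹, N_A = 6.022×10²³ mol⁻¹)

t ≈ 5900 s

Photons that must be absorbed: 4.62×10⁻⁷ / 0.379 = 1.219×10⁻⁶ mol.
Incident photons needed: 1.219×10⁻⁶ / 0.818 = 1.490×10⁻⁶ mol.
Photon energy: hc/λ = 5.983×10⁻¹⁹ J; per mole, 3.603×10⁵ J mol⁻¹.
Energy required: 1.490×10⁻⁶ × 3.603×10⁵ = 0.5368 J.
Time: 0.5368 J / 9.1e-05 W = 5900 s.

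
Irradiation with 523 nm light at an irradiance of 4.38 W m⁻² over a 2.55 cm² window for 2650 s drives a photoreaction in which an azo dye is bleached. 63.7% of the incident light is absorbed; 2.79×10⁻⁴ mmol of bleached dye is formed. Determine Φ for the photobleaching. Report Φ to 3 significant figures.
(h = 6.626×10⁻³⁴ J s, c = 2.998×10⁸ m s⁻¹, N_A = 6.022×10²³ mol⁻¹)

Product: 2.79×10⁻⁴ mmol = 2.79×10⁻⁷ mol.
Photon energy at 523 nm: hc/λ = (6.626×10⁻³⁴)(2.998×10⁸)/(523×10⁻⁹) = 3.798×10⁻¹⁹ J.
Energy delivered: (4.38 W m⁻²)(2.55×10⁻⁴ m²)(2650 s) = 2.960 J.
Photons incident: 2.960 / 3.798×10⁻¹⁹ = 7.794×10¹⁸, i.e. 7.794×10¹⁸/6.022×10²³ = 1.294×10⁻⁵ mol.
Photons absorbed: 0.637 × 1.294×10⁻⁵ = 8.243×10⁻⁶ mol.
Φ = 2.79×10⁻⁷ mol / 8.243×10⁻⁶ mol photons = 0.0338.

Φ = 0.0338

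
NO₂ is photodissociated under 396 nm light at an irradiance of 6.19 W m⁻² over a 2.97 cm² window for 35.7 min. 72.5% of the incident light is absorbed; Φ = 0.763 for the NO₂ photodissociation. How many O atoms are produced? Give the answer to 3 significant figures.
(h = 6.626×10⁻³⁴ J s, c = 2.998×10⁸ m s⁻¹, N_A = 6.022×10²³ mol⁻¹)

4.34×10¹⁸ atoms

Photon energy at 396 nm: hc/λ = (6.626×10⁻³⁴)(2.998×10⁸)/(396×10⁻⁹) = 5.016×10⁻¹⁹ J.
Energy delivered: (6.19 W m⁻²)(2.97×10⁻⁴ m²)(2142 s) = 3.938 J.
Photons incident: 3.938 / 5.016×10⁻¹⁹ = 7.851×10¹⁸, i.e. 7.851×10¹⁸/6.022×10²³ = 1.304×10⁻⁵ mol.
Photons absorbed: 0.725 × 1.304×10⁻⁵ = 9.454×10⁻⁶ mol.
Product: Φ × n_abs = 0.763 × 9.454×10⁻⁶ = 7.213×10⁻⁶ mol.
As a count: 7.213×10⁻⁶ × 6.022×10²³ = 4.34×10¹⁸.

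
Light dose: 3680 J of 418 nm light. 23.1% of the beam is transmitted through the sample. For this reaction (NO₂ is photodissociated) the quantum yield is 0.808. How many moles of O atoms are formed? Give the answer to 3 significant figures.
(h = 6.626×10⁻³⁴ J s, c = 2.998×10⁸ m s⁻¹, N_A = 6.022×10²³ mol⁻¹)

Photon energy at 418 nm: hc/λ = (6.626×10⁻³⁴)(2.998×10⁸)/(418×10⁻⁹) = 4.752×10⁻¹⁹ J.
Photons incident: 3680 / 4.752×10⁻¹⁹ = 7.744×10²¹, i.e. 7.744×10²¹/6.022×10²³ = 0.01286 mol.
Fraction absorbed: 1 − 23.1/100 = 0.7690.
Photons absorbed: 0.7690 × 0.01286 = 0.009889 mol.
Product: Φ × n_abs = 0.808 × 0.009889 = 0.007990 mol.

0.00799 mol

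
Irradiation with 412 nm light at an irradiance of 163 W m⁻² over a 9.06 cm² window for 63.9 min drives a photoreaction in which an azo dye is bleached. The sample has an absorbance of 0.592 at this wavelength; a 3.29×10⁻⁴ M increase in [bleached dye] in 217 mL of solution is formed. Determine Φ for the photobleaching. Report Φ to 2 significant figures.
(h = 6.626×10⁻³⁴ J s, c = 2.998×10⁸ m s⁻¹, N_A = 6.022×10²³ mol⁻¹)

Product: (3.29×10⁻⁴ M)(0.217 L) = 7.139×10⁻⁵ mol.
Photon energy at 412 nm: hc/λ = (6.626×10⁻³⁴)(2.998×10⁸)/(412×10⁻⁹) = 4.822×10⁻¹⁹ J.
Energy delivered: (163 W m⁻²)(9.06×10⁻⁴ m²)(3834 s) = 566.2 J.
Photons incident: 566.2 / 4.822×10⁻¹⁹ = 1.174×10²¹, i.e. 1.174×10²¹/6.022×10²³ = 0.001950 mol.
Fraction absorbed: 1 − 10^(−0.592) = 0.7441.
Photons absorbed: 0.7441 × 0.001950 = 0.001451 mol.
Φ = 7.139×10⁻⁵ mol / 0.001451 mol photons = 0.049.

Φ = 0.049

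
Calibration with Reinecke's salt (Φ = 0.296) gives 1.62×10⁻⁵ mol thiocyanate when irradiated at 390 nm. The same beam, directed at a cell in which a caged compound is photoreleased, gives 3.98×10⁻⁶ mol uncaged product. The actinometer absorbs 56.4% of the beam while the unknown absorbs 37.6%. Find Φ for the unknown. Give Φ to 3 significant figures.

Φ = 0.109

Photons absorbed by the actinometer: 1.62×10⁻⁵ / 0.296 = 5.473×10⁻⁵ mol.
Incident flux: 5.473×10⁻⁵ / 0.564 = 9.704×10⁻⁵ einstein.
Absorbed by unknown: 0.376 × 9.704×10⁻⁵ = 3.649×10⁻⁵ mol.
Φ(unknown) = 3.98×10⁻⁶ / 3.649×10⁻⁵ = 0.109.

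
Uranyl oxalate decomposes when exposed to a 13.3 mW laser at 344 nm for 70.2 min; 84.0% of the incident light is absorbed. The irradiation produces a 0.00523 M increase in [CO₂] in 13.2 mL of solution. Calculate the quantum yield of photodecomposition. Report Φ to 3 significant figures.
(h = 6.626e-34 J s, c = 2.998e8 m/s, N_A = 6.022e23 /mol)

Product: (0.00523 M)(0.0132 L) = 6.904e-5 mol.
Photon energy at 344 nm: hc/λ = (6.626e-34)(2.998e8)/(344e-9) = 5.775e-19 J.
Energy delivered: (13.3 mW)(4212 s) = 56.02 J.
Photons incident: 56.02 / 5.775e-19 = 9.700e19, i.e. 9.700e19/6.022e23 = 1.611e-4 mol.
Photons absorbed: 0.840 × 1.611e-4 = 1.353e-4 mol.
Φ = 6.904e-5 mol / 1.353e-4 mol photons = 0.510.

Φ = 0.510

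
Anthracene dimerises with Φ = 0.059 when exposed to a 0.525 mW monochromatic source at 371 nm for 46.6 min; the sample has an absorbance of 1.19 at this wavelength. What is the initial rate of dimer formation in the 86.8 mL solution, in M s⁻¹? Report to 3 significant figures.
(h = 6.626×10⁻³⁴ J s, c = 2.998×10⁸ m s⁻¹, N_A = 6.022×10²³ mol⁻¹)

Photon energy at 371 nm: hc/λ = (6.626×10⁻³⁴)(2.998×10⁸)/(371×10⁻⁹) = 5.354×10⁻¹⁹ J.
Energy delivered: (0.525 mW)(2796 s) = 1.468 J.
Photons incident: 1.468 / 5.354×10⁻¹⁹ = 2.742×10¹⁸, i.e. 2.742×10¹⁸/6.022×10²³ = 4.553×10⁻⁶ mol.
Fraction absorbed: 1 − 10^(−1.19) = 0.9354.
Photons absorbed: 0.9354 × 4.553×10⁻⁶ = 4.259×10⁻⁶ mol.
Product formed: 0.059 × 4.259×10⁻⁶ = 2.513×10⁻⁷ mol.
Rate: 2.513×10⁻⁷ mol / (2796 s × 0.0868 L) = 1.04×10⁻⁹ M s⁻¹.

1.04×10⁻⁹ M s⁻¹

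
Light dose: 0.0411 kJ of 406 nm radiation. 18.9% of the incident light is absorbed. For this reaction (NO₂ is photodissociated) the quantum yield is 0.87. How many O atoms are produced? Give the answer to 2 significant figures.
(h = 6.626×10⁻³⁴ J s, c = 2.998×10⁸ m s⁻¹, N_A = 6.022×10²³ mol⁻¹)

1.4×10¹⁹ atoms

Photon energy at 406 nm: hc/λ = (6.626×10⁻³⁴)(2.998×10⁸)/(406×10⁻⁹) = 4.893×10⁻¹⁹ J.
Incident energy: 0.0411 kJ = 41.1 J.
Photons incident: 41.1 / 4.893×10⁻¹⁹ = 8.400×10¹⁹, i.e. 8.400×10¹⁹/6.022×10²³ = 1.395×10⁻⁴ mol.
Photons absorbed: 0.189 × 1.395×10⁻⁴ = 2.637×10⁻⁵ mol.
Product: Φ × n_abs = 0.87 × 2.637×10⁻⁵ = 2.294×10⁻⁵ mol.
As a count: 2.294×10⁻⁵ × 6.022×10²³ = 1.4×10¹⁹.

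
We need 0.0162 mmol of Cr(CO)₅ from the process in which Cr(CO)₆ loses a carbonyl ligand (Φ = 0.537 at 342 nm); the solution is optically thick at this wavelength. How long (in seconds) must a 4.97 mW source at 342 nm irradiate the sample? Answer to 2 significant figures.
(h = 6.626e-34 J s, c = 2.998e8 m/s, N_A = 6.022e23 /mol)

Product: 0.0162 mmol = 1.62e-5 mol.
Photons that must be absorbed: 1.62e-5 / 0.537 = 3.017e-5 mol.
Photon energy: hc/λ = 5.808e-19 J; per mole, 3.498e5 J mol⁻¹.
Energy required: 3.017e-5 × 3.498e5 = 10.55 J.
Time: 10.55 J / 0.00497 W = 2100 s.

t ≈ 2100 s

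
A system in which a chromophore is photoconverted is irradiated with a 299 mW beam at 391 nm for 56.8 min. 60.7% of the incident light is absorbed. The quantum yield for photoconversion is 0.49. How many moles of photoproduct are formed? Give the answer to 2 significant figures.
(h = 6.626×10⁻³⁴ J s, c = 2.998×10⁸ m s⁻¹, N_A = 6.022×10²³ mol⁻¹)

9.9×10⁻⁴ mol

Photon energy at 391 nm: hc/λ = (6.626×10⁻³⁴)(2.998×10⁸)/(391×10⁻⁹) = 5.080×10⁻¹⁹ J.
Energy delivered: (299 mW)(3408 s) = 1019 J.
Photons incident: 1019 / 5.080×10⁻¹⁹ = 2.006×10²¹, i.e. 2.006×10²¹/6.022×10²³ = 0.003331 mol.
Photons absorbed: 0.607 × 0.003331 = 0.002022 mol.
Product: Φ × n_abs = 0.49 × 0.002022 = 9.908×10⁻⁴ mol.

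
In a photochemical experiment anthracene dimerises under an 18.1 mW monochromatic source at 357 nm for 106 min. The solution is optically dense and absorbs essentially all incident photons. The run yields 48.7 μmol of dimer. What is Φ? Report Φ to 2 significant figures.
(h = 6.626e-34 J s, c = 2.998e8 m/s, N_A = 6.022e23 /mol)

Φ = 0.14

Product: 48.7 μmol = 4.87e-5 mol.
Photon energy at 357 nm: hc/λ = (6.626e-34)(2.998e8)/(357e-9) = 5.564e-19 J.
Energy delivered: (18.1 mW)(6360 s) = 115.1 J.
Photons incident: 115.1 / 5.564e-19 = 2.069e20, i.e. 2.069e20/6.022e23 = 3.436e-4 mol.
Φ = 4.87e-5 mol / 3.436e-4 mol photons = 0.14.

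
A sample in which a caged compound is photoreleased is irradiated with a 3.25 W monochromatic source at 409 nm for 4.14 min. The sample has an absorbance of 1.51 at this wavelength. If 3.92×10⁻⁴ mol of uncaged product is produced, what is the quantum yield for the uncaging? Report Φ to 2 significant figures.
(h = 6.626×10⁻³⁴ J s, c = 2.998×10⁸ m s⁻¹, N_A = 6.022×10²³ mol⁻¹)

Photon energy at 409 nm: hc/λ = (6.626×10⁻³⁴)(2.998×10⁸)/(409×10⁻⁹) = 4.857×10⁻¹⁹ J.
Energy delivered: (3.25 W)(248.4 s) = 807.3 J.
Photons incident: 807.3 / 4.857×10⁻¹⁹ = 1.662×10²¹, i.e. 1.662×10²¹/6.022×10²³ = 0.002760 mol.
Fraction absorbed: 1 − 10^(−1.51) = 0.9691.
Photons absorbed: 0.9691 × 0.002760 = 0.002675 mol.
Φ = 3.92×10⁻⁴ mol / 0.002675 mol photons = 0.15.

Φ = 0.15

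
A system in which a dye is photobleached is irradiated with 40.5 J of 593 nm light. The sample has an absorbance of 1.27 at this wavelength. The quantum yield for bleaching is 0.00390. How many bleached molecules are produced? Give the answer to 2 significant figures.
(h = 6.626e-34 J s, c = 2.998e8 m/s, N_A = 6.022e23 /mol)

Photon energy at 593 nm: hc/λ = (6.626e-34)(2.998e8)/(593e-9) = 3.350e-19 J.
Photons incident: 40.5 / 3.350e-19 = 1.209e20, i.e. 1.209e20/6.022e23 = 2.008e-4 mol.
Fraction absorbed: 1 − 10^(−1.27) = 0.9463.
Photons absorbed: 0.9463 × 2.008e-4 = 1.900e-4 mol.
Product: Φ × n_abs = 0.00390 × 1.900e-4 = 7.410e-7 mol.
As a count: 7.410e-7 × 6.022e23 = 4.5e17.

4.5e17 bleached molecules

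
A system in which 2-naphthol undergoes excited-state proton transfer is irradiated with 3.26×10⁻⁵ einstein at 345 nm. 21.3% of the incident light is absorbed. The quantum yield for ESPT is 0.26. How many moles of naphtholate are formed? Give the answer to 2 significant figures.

Photons absorbed: 0.213 × 3.26×10⁻⁵ = 6.944×10⁻⁶ mol.
Product: Φ × n_abs = 0.26 × 6.944×10⁻⁶ = 1.805×10⁻⁶ mol.

1.8×10⁻⁶ mol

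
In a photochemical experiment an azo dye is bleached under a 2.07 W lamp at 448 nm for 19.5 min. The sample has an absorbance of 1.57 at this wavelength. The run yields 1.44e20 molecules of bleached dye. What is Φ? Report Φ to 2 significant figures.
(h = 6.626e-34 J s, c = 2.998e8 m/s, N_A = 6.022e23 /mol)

Φ = 0.027

Product: 1.44e20 / 6.022e23 = 2.391e-4 mol.
Photon energy at 448 nm: hc/λ = (6.626e-34)(2.998e8)/(448e-9) = 4.434e-19 J.
Energy delivered: (2.07 W)(1170 s) = 2422 J.
Photons incident: 2422 / 4.434e-19 = 5.462e21, i.e. 5.462e21/6.022e23 = 0.009070 mol.
Fraction absorbed: 1 − 10^(−1.57) = 0.9731.
Photons absorbed: 0.9731 × 0.009070 = 0.008826 mol.
Φ = 2.391e-4 mol / 0.008826 mol photons = 0.027.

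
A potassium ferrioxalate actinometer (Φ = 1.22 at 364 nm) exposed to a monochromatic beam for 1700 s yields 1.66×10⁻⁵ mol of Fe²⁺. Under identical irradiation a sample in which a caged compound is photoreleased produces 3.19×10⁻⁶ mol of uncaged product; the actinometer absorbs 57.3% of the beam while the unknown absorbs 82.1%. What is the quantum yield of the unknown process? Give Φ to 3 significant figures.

Φ = 0.164

Photons absorbed by the actinometer: 1.66×10⁻⁵ / 1.22 = 1.361×10⁻⁵ mol.
Incident flux: 1.361×10⁻⁵ / 0.573 = 2.375×10⁻⁵ einstein.
Absorbed by unknown: 0.821 × 2.375×10⁻⁵ = 1.950×10⁻⁵ mol.
Φ(unknown) = 3.19×10⁻⁶ / 1.950×10⁻⁵ = 0.164.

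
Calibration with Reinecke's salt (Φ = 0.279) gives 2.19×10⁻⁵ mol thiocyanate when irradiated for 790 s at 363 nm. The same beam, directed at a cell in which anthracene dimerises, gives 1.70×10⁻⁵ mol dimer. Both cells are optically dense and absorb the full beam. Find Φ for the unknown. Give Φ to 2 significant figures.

Photons absorbed by the actinometer: 2.19×10⁻⁵ / 0.279 = 7.849×10⁻⁵ mol.
Φ(unknown) = 1.70×10⁻⁵ / 7.849×10⁻⁵ = 0.22.

Φ = 0.22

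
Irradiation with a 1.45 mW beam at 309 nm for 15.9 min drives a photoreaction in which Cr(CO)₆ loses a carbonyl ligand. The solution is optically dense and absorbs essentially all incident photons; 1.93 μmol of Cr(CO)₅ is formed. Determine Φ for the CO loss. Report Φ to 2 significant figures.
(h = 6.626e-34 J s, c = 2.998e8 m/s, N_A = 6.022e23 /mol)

Product: 1.93 μmol = 1.93e-6 mol.
Photon energy at 309 nm: hc/λ = (6.626e-34)(2.998e8)/(309e-9) = 6.429e-19 J.
Energy delivered: (1.45 mW)(954 s) = 1.383 J.
Photons incident: 1.383 / 6.429e-19 = 2.151e18, i.e. 2.151e18/6.022e23 = 3.572e-6 mol.
Φ = 1.93e-6 mol / 3.572e-6 mol photons = 0.54.

Φ = 0.54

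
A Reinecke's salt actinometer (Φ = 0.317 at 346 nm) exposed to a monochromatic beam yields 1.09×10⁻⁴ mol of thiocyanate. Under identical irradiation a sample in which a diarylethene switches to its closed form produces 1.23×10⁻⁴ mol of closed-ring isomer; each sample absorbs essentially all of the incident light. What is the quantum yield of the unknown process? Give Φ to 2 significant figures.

Photons absorbed by the actinometer: 1.09×10⁻⁴ / 0.317 = 3.438×10⁻⁴ mol.
Φ(unknown) = 1.23×10⁻⁴ / 3.438×10⁻⁴ = 0.36.

Φ = 0.36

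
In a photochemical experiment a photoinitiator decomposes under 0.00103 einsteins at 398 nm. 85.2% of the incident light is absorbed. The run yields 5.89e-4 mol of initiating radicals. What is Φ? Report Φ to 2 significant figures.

Φ = 0.67

Photons absorbed: 0.852 × 0.00103 = 8.776e-4 mol.
Φ = 5.89e-4 mol / 8.776e-4 mol photons = 0.67.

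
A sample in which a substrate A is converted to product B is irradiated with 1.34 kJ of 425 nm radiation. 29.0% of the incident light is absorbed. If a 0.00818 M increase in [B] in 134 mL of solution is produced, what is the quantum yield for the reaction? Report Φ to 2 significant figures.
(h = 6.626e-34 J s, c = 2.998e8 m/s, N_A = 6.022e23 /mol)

Product: (0.00818 M)(0.134 L) = 0.001096 mol.
Photon energy at 425 nm: hc/λ = (6.626e-34)(2.998e8)/(425e-9) = 4.674e-19 J.
Incident energy: 1.34 kJ = 1340 J.
Photons incident: 1340 / 4.674e-19 = 2.867e21, i.e. 2.867e21/6.022e23 = 0.004761 mol.
Photons absorbed: 0.290 × 0.004761 = 0.001381 mol.
Φ = 0.001096 mol / 0.001381 mol photons = 0.79.

Φ = 0.79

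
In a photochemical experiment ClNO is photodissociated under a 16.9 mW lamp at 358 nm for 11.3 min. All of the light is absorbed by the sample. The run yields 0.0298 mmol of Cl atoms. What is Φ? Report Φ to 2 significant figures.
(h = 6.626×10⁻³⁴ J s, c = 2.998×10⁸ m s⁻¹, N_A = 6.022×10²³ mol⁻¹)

Product: 0.0298 mmol = 2.98×10⁻⁵ mol.
Photon energy at 358 nm: hc/λ = (6.626×10⁻³⁴)(2.998×10⁸)/(358×10⁻⁹) = 5.549×10⁻¹⁹ J.
Energy delivered: (16.9 mW)(678 s) = 11.46 J.
Photons incident: 11.46 / 5.549×10⁻¹⁹ = 2.065×10¹⁹, i.e. 2.065×10¹⁹/6.022×10²³ = 3.429×10⁻⁵ mol.
Φ = 2.98×10⁻⁵ mol / 3.429×10⁻⁵ mol photons = 0.87.

Φ = 0.87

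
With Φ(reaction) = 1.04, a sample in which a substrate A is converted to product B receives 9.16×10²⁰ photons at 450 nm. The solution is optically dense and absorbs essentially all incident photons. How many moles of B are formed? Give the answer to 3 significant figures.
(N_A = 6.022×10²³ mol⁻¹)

Moles of photons: 9.16×10²⁰ / 6.022×10²³ = 0.001521 mol.
Product: Φ × n_abs = 1.04 × 0.001521 = 0.001582 mol.

0.00158 mol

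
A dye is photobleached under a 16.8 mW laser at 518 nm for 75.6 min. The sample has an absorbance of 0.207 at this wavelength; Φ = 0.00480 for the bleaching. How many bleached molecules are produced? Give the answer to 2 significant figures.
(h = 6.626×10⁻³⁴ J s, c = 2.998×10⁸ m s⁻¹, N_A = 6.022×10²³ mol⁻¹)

Photon energy at 518 nm: hc/λ = (6.626×10⁻³⁴)(2.998×10⁸)/(518×10⁻⁹) = 3.835×10⁻¹⁹ J.
Energy delivered: (16.8 mW)(4536 s) = 76.20 J.
Photons incident: 76.20 / 3.835×10⁻¹⁹ = 1.987×10²⁰, i.e. 1.987×10²⁰/6.022×10²³ = 3.300×10⁻⁴ mol.
Fraction absorbed: 1 − 10^(−0.207) = 0.3791.
Photons absorbed: 0.3791 × 3.300×10⁻⁴ = 1.251×10⁻⁴ mol.
Product: Φ × n_abs = 0.00480 × 1.251×10⁻⁴ = 6.005×10⁻⁷ mol.
As a count: 6.005×10⁻⁷ × 6.022×10²³ = 3.6×10¹⁷.

3.6×10¹⁷ bleached molecules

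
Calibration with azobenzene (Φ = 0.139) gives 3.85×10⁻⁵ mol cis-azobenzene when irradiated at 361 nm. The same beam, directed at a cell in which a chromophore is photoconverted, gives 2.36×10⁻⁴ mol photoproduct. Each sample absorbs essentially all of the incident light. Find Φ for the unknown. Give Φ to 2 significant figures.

Photons absorbed by the actinometer: 3.85×10⁻⁵ / 0.139 = 2.770×10⁻⁴ mol.
Φ(unknown) = 2.36×10⁻⁴ / 2.770×10⁻⁴ = 0.85.

Φ = 0.85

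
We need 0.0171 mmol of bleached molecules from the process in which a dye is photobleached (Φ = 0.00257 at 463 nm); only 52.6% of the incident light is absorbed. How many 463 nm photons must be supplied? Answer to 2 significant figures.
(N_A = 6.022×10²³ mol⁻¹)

7.6×10²¹ photons

Product: 0.0171 mmol = 1.71×10⁻⁵ mol.
Photons that must be absorbed: 1.71×10⁻⁵ / 0.00257 = 0.006654 mol.
Incident photons needed: 0.006654 / 0.526 = 0.01265 mol.
Photon count: 0.01265 × 6.022×10²³ = 7.6×10²¹.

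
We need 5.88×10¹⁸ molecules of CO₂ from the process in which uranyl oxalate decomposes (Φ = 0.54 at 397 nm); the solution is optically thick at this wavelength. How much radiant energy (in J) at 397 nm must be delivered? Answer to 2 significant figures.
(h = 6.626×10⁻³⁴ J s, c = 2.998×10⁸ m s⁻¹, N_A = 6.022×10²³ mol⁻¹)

5.4 J

Product: 5.88×10¹⁸ / 6.022×10²³ = 9.764×10⁻⁶ mol.
Photons that must be absorbed: 9.764×10⁻⁶ / 0.54 = 1.808×10⁻⁵ mol.
Photon energy: hc/λ = 5.004×10⁻¹⁹ J; per mole, 3.013×10⁵ J mol⁻¹.
Energy required: 1.808×10⁻⁵ × 3.013×10⁵ = 5.4 J.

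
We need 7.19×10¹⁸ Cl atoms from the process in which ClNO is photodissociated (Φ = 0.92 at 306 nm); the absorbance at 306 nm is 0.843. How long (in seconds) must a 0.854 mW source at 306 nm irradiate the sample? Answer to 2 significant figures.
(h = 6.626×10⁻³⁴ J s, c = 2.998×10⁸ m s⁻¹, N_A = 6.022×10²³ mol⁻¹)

t ≈ 6900 s

Product: 7.19×10¹⁸ / 6.022×10²³ = 1.194×10⁻⁵ mol.
Photons that must be absorbed: 1.194×10⁻⁵ / 0.92 = 1.298×10⁻⁵ mol.
Fraction absorbed: 1 − 10^(−0.843) = 0.8565.
Incident photons needed: 1.298×10⁻⁵ / 0.8565 = 1.515×10⁻⁵ mol.
Photon energy: hc/λ = 6.492×10⁻¹⁹ J; per mole, 3.909×10⁵ J mol⁻¹.
Energy required: 1.515×10⁻⁵ × 3.909×10⁵ = 5.922 J.
Time: 5.922 J / 0.000854 W = 6900 s.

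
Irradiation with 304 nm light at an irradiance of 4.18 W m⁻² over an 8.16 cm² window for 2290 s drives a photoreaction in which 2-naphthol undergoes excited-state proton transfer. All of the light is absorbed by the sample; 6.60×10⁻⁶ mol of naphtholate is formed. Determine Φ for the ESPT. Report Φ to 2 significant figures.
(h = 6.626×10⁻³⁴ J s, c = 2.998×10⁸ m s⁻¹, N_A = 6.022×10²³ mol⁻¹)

Photon energy at 304 nm: hc/λ = (6.626×10⁻³⁴)(2.998×10⁸)/(304×10⁻⁹) = 6.534×10⁻¹⁹ J.
Energy delivered: (4.18 W m⁻²)(8.16×10⁻⁴ m²)(2290 s) = 7.811 J.
Photons incident: 7.811 / 6.534×10⁻¹⁹ = 1.195×10¹⁹, i.e. 1.195×10¹⁹/6.022×10²³ = 1.984×10⁻⁵ mol.
Φ = 6.60×10⁻⁶ mol / 1.984×10⁻⁵ mol photons = 0.33.

Φ = 0.33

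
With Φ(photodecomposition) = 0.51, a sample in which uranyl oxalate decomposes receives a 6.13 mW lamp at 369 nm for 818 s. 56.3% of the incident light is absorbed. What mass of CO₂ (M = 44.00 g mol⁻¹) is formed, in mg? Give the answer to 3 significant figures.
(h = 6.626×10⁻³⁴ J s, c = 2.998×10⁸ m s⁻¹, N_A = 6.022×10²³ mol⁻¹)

0.195 mg

Photon energy at 369 nm: hc/λ = (6.626×10⁻³⁴)(2.998×10⁸)/(369×10⁻⁹) = 5.383×10⁻¹⁹ J.
Energy delivered: (6.13 mW)(818 s) = 5.014 J.
Photons incident: 5.014 / 5.383×10⁻¹⁹ = 9.315×10¹⁸, i.e. 9.315×10¹⁸/6.022×10²³ = 1.547×10⁻⁵ mol.
Photons absorbed: 0.563 × 1.547×10⁻⁵ = 8.710×10⁻⁶ mol.
Product: Φ × n_abs = 0.51 × 8.710×10⁻⁶ = 4.442×10⁻⁶ mol.
Mass: 4.442×10⁻⁶ × 44.00 = 1.954×10⁻⁴ g = 0.195 mg.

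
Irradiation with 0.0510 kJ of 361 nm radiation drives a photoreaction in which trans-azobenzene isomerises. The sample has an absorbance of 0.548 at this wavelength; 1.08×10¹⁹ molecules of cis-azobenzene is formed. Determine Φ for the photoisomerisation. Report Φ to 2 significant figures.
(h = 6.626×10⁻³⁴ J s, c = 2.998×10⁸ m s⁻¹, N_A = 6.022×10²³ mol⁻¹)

Product: 1.08×10¹⁹ / 6.022×10²³ = 1.793×10⁻⁵ mol.
Photon energy at 361 nm: hc/λ = (6.626×10⁻³⁴)(2.998×10⁸)/(361×10⁻⁹) = 5.503×10⁻¹⁹ J.
Incident energy: 0.0510 kJ = 51.0 J.
Photons incident: 51.0 / 5.503×10⁻¹⁹ = 9.268×10¹⁹, i.e. 9.268×10¹⁹/6.022×10²³ = 1.539×10⁻⁴ mol.
Fraction absorbed: 1 − 10^(−0.548) = 0.7169.
Photons absorbed: 0.7169 × 1.539×10⁻⁴ = 1.103×10⁻⁴ mol.
Φ = 1.793×10⁻⁵ mol / 1.103×10⁻⁴ mol photons = 0.16.

Φ = 0.16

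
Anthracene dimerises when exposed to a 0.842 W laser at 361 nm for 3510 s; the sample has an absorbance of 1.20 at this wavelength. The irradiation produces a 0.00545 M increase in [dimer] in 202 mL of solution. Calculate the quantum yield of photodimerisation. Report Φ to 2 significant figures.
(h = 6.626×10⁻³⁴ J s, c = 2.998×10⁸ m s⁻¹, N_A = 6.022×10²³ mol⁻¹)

Product: (0.00545 M)(0.202 L) = 0.001101 mol.
Photon energy at 361 nm: hc/λ = (6.626×10⁻³⁴)(2.998×10⁸)/(361×10⁻⁹) = 5.503×10⁻¹⁹ J.
Energy delivered: (0.842 W)(3510 s) = 2955 J.
Photons incident: 2955 / 5.503×10⁻¹⁹ = 5.370×10²¹, i.e. 5.370×10²¹/6.022×10²³ = 0.008917 mol.
Fraction absorbed: 1 − 10^(−1.20) = 0.9369.
Photons absorbed: 0.9369 × 0.008917 = 0.008354 mol.
Φ = 0.001101 mol / 0.008354 mol photons = 0.13.

Φ = 0.13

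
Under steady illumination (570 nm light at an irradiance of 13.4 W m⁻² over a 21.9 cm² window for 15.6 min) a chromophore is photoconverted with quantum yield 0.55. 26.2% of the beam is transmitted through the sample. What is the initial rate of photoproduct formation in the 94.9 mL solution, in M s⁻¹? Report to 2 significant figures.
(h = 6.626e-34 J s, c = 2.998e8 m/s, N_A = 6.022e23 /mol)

Photon energy at 570 nm: hc/λ = (6.626e-34)(2.998e8)/(570e-9) = 3.485e-19 J.
Energy delivered: (13.4 W m⁻²)(21.9e-4 m²)(936 s) = 27.47 J.
Photons incident: 27.47 / 3.485e-19 = 7.882e19, i.e. 7.882e19/6.022e23 = 1.309e-4 mol.
Fraction absorbed: 1 − 26.2/100 = 0.7380.
Photons absorbed: 0.7380 × 1.309e-4 = 9.660e-5 mol.
Product formed: 0.55 × 9.660e-5 = 5.313e-5 mol.
Rate: 5.313e-5 mol / (936 s × 0.0949 L) = 6.0e-7 M s⁻¹.

6.0e-7 M s⁻¹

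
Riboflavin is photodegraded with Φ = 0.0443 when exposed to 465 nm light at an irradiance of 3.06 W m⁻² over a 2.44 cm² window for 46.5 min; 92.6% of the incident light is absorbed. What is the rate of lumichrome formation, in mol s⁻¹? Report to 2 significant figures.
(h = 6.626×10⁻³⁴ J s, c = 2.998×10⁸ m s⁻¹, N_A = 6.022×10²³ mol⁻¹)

Photon energy at 465 nm: hc/λ = (6.626×10⁻³⁴)(2.998×10⁸)/(465×10⁻⁹) = 4.272×10⁻¹⁹ J.
Energy delivered: (3.06 W m⁻²)(2.44×10⁻⁴ m²)(2790 s) = 2.083 J.
Photons incident: 2.083 / 4.272×10⁻¹⁹ = 4.876×10¹⁸, i.e. 4.876×10¹⁸/6.022×10²³ = 8.097×10⁻⁶ mol.
Photons absorbed: 0.926 × 8.097×10⁻⁶ = 7.498×10⁻⁶ mol.
Product formed: 0.0443 × 7.498×10⁻⁶ = 3.322×10⁻⁷ mol.
Rate: 3.322×10⁻⁷ / 2790 s = 1.2×10⁻¹⁰ mol s⁻¹.

1.2×10⁻¹⁰ mol s⁻¹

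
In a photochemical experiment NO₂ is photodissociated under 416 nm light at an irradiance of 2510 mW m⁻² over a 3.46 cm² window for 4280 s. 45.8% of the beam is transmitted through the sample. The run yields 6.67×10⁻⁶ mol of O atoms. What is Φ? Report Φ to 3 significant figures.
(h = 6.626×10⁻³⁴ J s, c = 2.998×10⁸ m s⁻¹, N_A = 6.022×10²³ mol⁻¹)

Photon energy at 416 nm: hc/λ = (6.626×10⁻³⁴)(2.998×10⁸)/(416×10⁻⁹) = 4.775×10⁻¹⁹ J.
Energy delivered: (2510 mW m⁻²)(3.46×10⁻⁴ m²)(4280 s) = 3.717 J.
Photons incident: 3.717 / 4.775×10⁻¹⁹ = 7.784×10¹⁸, i.e. 7.784×10¹⁸/6.022×10²³ = 1.293×10⁻⁵ mol.
Fraction absorbed: 1 − 45.8/100 = 0.5420.
Photons absorbed: 0.5420 × 1.293×10⁻⁵ = 7.008×10⁻⁶ mol.
Φ = 6.67×10⁻⁶ mol / 7.008×10⁻⁶ mol photons = 0.952.

Φ = 0.952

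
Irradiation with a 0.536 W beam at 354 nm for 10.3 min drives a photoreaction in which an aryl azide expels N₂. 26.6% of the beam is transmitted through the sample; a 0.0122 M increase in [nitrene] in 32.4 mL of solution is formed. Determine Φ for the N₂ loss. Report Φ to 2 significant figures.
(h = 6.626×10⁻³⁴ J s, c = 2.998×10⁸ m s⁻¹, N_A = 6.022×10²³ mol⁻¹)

Φ = 0.55

Product: (0.0122 M)(0.0324 L) = 3.953×10⁻⁴ mol.
Photon energy at 354 nm: hc/λ = (6.626×10⁻³⁴)(2.998×10⁸)/(354×10⁻⁹) = 5.612×10⁻¹⁹ J.
Energy delivered: (0.536 W)(618 s) = 331.2 J.
Photons incident: 331.2 / 5.612×10⁻¹⁹ = 5.902×10²⁰, i.e. 5.902×10²⁰/6.022×10²³ = 9.801×10⁻⁴ mol.
Fraction absorbed: 1 − 26.6/100 = 0.7340.
Photons absorbed: 0.7340 × 9.801×10⁻⁴ = 7.194×10⁻⁴ mol.
Φ = 3.953×10⁻⁴ mol / 7.194×10⁻⁴ mol photons = 0.55.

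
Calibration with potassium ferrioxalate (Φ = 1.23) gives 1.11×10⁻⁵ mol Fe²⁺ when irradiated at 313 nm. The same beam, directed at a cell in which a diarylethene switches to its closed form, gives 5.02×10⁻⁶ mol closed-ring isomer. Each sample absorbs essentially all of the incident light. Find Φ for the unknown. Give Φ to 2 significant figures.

Photons absorbed by the actinometer: 1.11×10⁻⁵ / 1.23 = 9.024×10⁻⁶ mol.
Φ(unknown) = 5.02×10⁻⁶ / 9.024×10⁻⁶ = 0.56.

Φ = 0.56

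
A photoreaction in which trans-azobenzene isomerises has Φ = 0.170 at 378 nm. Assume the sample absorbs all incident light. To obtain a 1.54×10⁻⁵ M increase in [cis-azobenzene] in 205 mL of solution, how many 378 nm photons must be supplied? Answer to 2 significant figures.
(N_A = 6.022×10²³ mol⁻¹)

1.1×10¹⁹ photons

Product: (1.54×10⁻⁵ M)(0.205 L) = 3.157×10⁻⁶ mol.
Photons that must be absorbed: 3.157×10⁻⁶ / 0.170 = 1.857×10⁻⁵ mol.
Photon count: 1.857×10⁻⁵ × 6.022×10²³ = 1.1×10¹⁹.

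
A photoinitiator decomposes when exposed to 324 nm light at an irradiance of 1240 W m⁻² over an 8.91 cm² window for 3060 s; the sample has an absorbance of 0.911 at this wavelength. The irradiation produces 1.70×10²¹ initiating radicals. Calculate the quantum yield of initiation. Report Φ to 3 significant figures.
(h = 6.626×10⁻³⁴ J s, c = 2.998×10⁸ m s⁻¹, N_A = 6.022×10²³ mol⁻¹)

Product: 1.70×10²¹ / 6.022×10²³ = 0.002823 mol.
Photon energy at 324 nm: hc/λ = (6.626×10⁻³⁴)(2.998×10⁸)/(324×10⁻⁹) = 6.131×10⁻¹⁹ J.
Energy delivered: (1240 W m⁻²)(8.91×10⁻⁴ m²)(3060 s) = 3381 J.
Photons incident: 3381 / 6.131×10⁻¹⁹ = 5.515×10²¹, i.e. 5.515×10²¹/6.022×10²³ = 0.009158 mol.
Fraction absorbed: 1 − 10^(−0.911) = 0.8773.
Photons absorbed: 0.8773 × 0.009158 = 0.008034 mol.
Φ = 0.002823 mol / 0.008034 mol photons = 0.351.

Φ = 0.351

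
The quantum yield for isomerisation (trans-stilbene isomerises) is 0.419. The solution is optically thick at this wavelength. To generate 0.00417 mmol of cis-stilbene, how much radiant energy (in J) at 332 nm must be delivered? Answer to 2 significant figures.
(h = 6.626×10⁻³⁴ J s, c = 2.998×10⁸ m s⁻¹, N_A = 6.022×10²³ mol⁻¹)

3.6 J

Product: 0.00417 mmol = 4.17×10⁻⁶ mol.
Photons that must be absorbed: 4.17×10⁻⁶ / 0.419 = 9.952×10⁻⁶ mol.
Photon energy: hc/λ = 5.983×10⁻¹⁹ J; per mole, 3.603×10⁵ J mol⁻¹.
Energy required: 9.952×10⁻⁶ × 3.603×10⁵ = 3.6 J.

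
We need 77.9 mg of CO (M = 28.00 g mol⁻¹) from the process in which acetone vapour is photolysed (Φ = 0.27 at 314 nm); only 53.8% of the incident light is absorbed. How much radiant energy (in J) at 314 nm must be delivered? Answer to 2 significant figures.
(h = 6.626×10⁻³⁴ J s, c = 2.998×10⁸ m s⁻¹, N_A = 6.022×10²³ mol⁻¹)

Product: 77.9 mg / 28.00 g mol⁻¹ = 0.002782 mol.
Photons that must be absorbed: 0.002782 / 0.27 = 0.01030 mol.
Incident photons needed: 0.01030 / 0.538 = 0.01914 mol.
Photon energy: hc/λ = 6.326×10⁻¹⁹ J; per mole, 3.810×10⁵ J mol⁻¹.
Energy required: 0.01914 × 3.810×10⁵ = 7300 J.

7300 J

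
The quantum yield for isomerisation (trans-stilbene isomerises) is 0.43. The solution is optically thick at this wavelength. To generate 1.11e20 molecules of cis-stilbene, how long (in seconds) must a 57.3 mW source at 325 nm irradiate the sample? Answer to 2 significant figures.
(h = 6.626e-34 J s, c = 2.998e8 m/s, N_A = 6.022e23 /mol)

t ≈ 2800 s

Product: 1.11e20 / 6.022e23 = 1.843e-4 mol.
Photons that must be absorbed: 1.843e-4 / 0.43 = 4.286e-4 mol.
Photon energy: hc/λ = 6.112e-19 J; per mole, 3.681e5 J mol⁻¹.
Energy required: 4.286e-4 × 3.681e5 = 157.8 J.
Time: 157.8 J / 0.0573 W = 2800 s.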